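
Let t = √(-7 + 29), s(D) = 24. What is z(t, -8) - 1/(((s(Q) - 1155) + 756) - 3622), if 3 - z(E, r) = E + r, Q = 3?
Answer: 43968/3997 - √22 ≈ 6.3098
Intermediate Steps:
t = √22 ≈ 4.6904
z(E, r) = 3 - E - r (z(E, r) = 3 - (E + r) = 3 + (-E - r) = 3 - E - r)
z(t, -8) - 1/(((s(Q) - 1155) + 756) - 3622) = (3 - √22 - 1*(-8)) - 1/(((24 - 1155) + 756) - 3622) = (3 - √22 + 8) - 1/((-1131 + 756) - 3622) = (11 - √22) - 1/(-375 - 3622) = (11 - √22) - 1/(-3997) = (11 - √22) - 1*(-1/3997) = (11 - √22) + 1/3997 = 43968/3997 - √22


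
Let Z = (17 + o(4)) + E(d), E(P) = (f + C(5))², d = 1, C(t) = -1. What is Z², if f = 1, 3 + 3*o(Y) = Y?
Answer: 2704/9 ≈ 300.44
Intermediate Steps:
o(Y) = -1 + Y/3
E(P) = 0 (E(P) = (1 - 1)² = 0² = 0)
Z = 52/3 (Z = (17 + (-1 + (⅓)*4)) + 0 = (17 + (-1 + 4/3)) + 0 = (17 + ⅓) + 0 = 52/3 + 0 = 52/3 ≈ 17.333)
Z² = (52/3)² = 2704/9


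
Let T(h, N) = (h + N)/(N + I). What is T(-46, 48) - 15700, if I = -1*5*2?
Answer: -298299/19 ≈ -15700.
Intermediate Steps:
I = -10 (I = -5*2 = -10)
T(h, N) = (N + h)/(-10 + N) (T(h, N) = (h + N)/(N - 10) = (N + h)/(-10 + N))
T(-46, 48) - 15700 = (48 - 46)/(-10 + 48) - 15700 = 2/38 - 15700 = (1/38)*2 - 15700 = 1/19 - 15700 = -298299/19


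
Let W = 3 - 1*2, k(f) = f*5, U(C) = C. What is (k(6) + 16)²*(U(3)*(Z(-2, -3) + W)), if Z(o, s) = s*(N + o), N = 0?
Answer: 44436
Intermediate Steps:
Z(o, s) = o*s (Z(o, s) = s*(0 + o) = s*o = o*s)
k(f) = 5*f
W = 1 (W = 3 - 2 = 1)
(k(6) + 16)²*(U(3)*(Z(-2, -3) + W)) = (5*6 + 16)²*(3*(-2*(-3) + 1)) = (30 + 16)²*(3*(6 + 1)) = 46²*(3*7) = 2116*21 = 44436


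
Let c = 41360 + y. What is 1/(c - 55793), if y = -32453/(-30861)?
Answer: -30861/445384360 ≈ -6.9291e-5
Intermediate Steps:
y = 32453/30861 (y = -32453*(-1/30861) = 32453/30861 ≈ 1.0516)
c = 1276443413/30861 (c = 41360 + 32453/30861 = 1276443413/30861 ≈ 41361.)
1/(c - 55793) = 1/(1276443413/30861 - 55793) = 1/(-445384360/30861) = -30861/445384360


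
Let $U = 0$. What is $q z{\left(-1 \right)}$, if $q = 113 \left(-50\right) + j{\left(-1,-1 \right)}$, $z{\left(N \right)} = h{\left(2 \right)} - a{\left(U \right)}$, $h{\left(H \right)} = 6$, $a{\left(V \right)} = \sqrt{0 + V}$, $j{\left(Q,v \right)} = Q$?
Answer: $-33906$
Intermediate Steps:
$a{\left(V \right)} = \sqrt{V}$
$z{\left(N \right)} = 6$ ($z{\left(N \right)} = 6 - \sqrt{0} = 6 - 0 = 6 + 0 = 6$)
$q = -5651$ ($q = 113 \left(-50\right) - 1 = -5650 - 1 = -5651$)
$q z{\left(-1 \right)} = \left(-5651\right) 6 = -33906$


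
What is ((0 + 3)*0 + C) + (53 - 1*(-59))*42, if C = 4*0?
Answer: 4704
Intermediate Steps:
C = 0
((0 + 3)*0 + C) + (53 - 1*(-59))*42 = ((0 + 3)*0 + 0) + (53 - 1*(-59))*42 = (3*0 + 0) + (53 + 59)*42 = (0 + 0) + 112*42 = 0 + 4704 = 4704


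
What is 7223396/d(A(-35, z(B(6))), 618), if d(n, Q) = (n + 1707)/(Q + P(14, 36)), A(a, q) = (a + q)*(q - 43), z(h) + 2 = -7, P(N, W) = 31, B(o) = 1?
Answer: 4687984004/3995 ≈ 1.1735e+6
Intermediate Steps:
z(h) = -9 (z(h) = -2 - 7 = -9)
A(a, q) = (-43 + q)*(a + q) (A(a, q) = (a + q)*(-43 + q) = (-43 + q)*(a + q))
d(n, Q) = (1707 + n)/(31 + Q) (d(n, Q) = (n + 1707)/(Q + 31) = (1707 + n)/(31 + Q))
7223396/d(A(-35, z(B(6))), 618) = 7223396/(((1707 + ((-9)**2 - 43*(-35) - 43*(-9) - 35*(-9)))/(31 + 618))) = 7223396/(((1707 + (81 + 1505 + 387 + 315))/649)) = 7223396/(((1707 + 2288)/649)) = 7223396/(((1/649)*3995)) = 7223396/(3995/649) = 7223396*(649/3995) = 4687984004/3995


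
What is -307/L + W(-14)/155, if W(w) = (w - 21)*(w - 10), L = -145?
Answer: 33877/4495 ≈ 7.5366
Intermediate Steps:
W(w) = (-21 + w)*(-10 + w)
-307/L + W(-14)/155 = -307/(-145) + (210 + (-14)² - 31*(-14))/155 = -307*(-1/145) + (210 + 196 + 434)*(1/155) = 307/145 + 840*(1/155) = 307/145 + 168/31 = 33877/4495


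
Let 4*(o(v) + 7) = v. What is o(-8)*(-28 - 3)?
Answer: 279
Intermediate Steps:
o(v) = -7 + v/4
o(-8)*(-28 - 3) = (-7 + (¼)*(-8))*(-28 - 3) = (-7 - 2)*(-31) = -9*(-31) = 279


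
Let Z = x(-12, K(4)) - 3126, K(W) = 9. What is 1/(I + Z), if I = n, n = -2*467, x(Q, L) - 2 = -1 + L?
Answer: -1/4050 ≈ -0.00024691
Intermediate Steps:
x(Q, L) = 1 + L (x(Q, L) = 2 + (-1 + L) = 1 + L)
n = -934
I = -934
Z = -3116 (Z = (1 + 9) - 3126 = 10 - 3126 = -3116)
1/(I + Z) = 1/(-934 - 3116) = 1/(-4050) = -1/4050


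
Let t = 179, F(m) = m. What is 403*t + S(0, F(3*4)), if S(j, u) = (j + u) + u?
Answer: 72161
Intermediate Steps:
S(j, u) = j + 2*u
403*t + S(0, F(3*4)) = 403*179 + (0 + 2*(3*4)) = 72137 + (0 + 2*12) = 72137 + (0 + 24) = 72137 + 24 = 72161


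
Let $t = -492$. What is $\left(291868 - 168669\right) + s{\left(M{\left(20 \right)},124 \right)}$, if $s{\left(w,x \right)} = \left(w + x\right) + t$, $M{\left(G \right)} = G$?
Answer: $122851$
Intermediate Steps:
$s{\left(w,x \right)} = -492 + w + x$ ($s{\left(w,x \right)} = \left(w + x\right) - 492 = -492 + w + x$)
$\left(291868 - 168669\right) + s{\left(M{\left(20 \right)},124 \right)} = \left(291868 - 168669\right) + \left(-492 + 20 + 124\right) = 123199 - 348 = 122851$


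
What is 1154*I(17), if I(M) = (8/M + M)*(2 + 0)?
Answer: 685476/17 ≈ 40322.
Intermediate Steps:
I(M) = 2*M + 16/M (I(M) = (M + 8/M)*2 = 2*M + 16/M)
1154*I(17) = 1154*(2*17 + 16/17) = 1154*(34 + 16*(1/17)) = 1154*(34 + 16/17) = 1154*(594/17) = 685476/17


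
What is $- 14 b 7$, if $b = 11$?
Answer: $-1078$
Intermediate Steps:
$- 14 b 7 = \left(-14\right) 11 \cdot 7 = \left(-154\right) 7 = -1078$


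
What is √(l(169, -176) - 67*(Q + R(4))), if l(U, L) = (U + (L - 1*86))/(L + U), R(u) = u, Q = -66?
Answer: √204197/7 ≈ 64.555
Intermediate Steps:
l(U, L) = (-86 + L + U)/(L + U) (l(U, L) = (U + (L - 86))/(L + U) = (U + (-86 + L))/(L + U) = (-86 + L + U)/(L + U))
√(l(169, -176) - 67*(Q + R(4))) = √((-86 - 176 + 169)/(-176 + 169) - 67*(-66 + 4)) = √(-93/(-7) - 67*(-62)) = √(-⅐*(-93) + 4154) = √(93/7 + 4154) = √(29171/7) = √204197/7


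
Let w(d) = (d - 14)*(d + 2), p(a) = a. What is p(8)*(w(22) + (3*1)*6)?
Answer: 1680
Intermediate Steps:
w(d) = (-14 + d)*(2 + d)
p(8)*(w(22) + (3*1)*6) = 8*((-28 + 22² - 12*22) + (3*1)*6) = 8*((-28 + 484 - 264) + 3*6) = 8*(192 + 18) = 8*210 = 1680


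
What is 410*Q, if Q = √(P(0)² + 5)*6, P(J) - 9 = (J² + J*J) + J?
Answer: 2460*√86 ≈ 22813.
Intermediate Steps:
P(J) = 9 + J + 2*J² (P(J) = 9 + ((J² + J*J) + J) = 9 + ((J² + J²) + J) = 9 + (2*J² + J) = 9 + (J + 2*J²) = 9 + J + 2*J²)
Q = 6*√86 (Q = √((9 + 0 + 2*0²)² + 5)*6 = √((9 + 0 + 2*0)² + 5)*6 = √((9 + 0 + 0)² + 5)*6 = √(9² + 5)*6 = √(81 + 5)*6 = √86*6 = 6*√86 ≈ 55.642)
410*Q = 410*(6*√86) = 2460*√86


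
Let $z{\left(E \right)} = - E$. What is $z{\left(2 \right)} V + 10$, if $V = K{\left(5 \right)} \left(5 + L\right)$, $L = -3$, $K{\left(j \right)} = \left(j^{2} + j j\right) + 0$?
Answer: $-190$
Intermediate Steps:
$K{\left(j \right)} = 2 j^{2}$ ($K{\left(j \right)} = \left(j^{2} + j^{2}\right) + 0 = 2 j^{2} + 0 = 2 j^{2}$)
$V = 100$ ($V = 2 \cdot 5^{2} \left(5 - 3\right) = 2 \cdot 25 \cdot 2 = 50 \cdot 2 = 100$)
$z{\left(2 \right)} V + 10 = \left(-1\right) 2 \cdot 100 + 10 = \left(-2\right) 100 + 10 = -200 + 10 = -190$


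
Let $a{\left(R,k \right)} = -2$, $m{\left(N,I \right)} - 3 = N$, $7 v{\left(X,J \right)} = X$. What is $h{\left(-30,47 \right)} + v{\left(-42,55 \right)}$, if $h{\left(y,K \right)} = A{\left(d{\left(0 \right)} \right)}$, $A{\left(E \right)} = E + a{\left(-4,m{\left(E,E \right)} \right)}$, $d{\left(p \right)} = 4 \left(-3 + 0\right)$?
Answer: $-20$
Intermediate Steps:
$v{\left(X,J \right)} = \frac{X}{7}$
$m{\left(N,I \right)} = 3 + N$
$d{\left(p \right)} = -12$ ($d{\left(p \right)} = 4 \left(-3\right) = -12$)
$A{\left(E \right)} = -2 + E$ ($A{\left(E \right)} = E - 2 = -2 + E$)
$h{\left(y,K \right)} = -14$ ($h{\left(y,K \right)} = -2 - 12 = -14$)
$h{\left(-30,47 \right)} + v{\left(-42,55 \right)} = -14 + \frac{1}{7} \left(-42\right) = -14 - 6 = -20$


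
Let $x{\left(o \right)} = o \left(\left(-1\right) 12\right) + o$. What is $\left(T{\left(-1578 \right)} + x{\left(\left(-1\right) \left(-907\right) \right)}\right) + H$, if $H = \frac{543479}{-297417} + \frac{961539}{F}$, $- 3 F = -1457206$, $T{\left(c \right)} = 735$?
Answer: $- \frac{4005396835373669}{433397836902} \approx -9241.8$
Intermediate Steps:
$F = \frac{1457206}{3}$ ($F = \left(- \frac{1}{3}\right) \left(-1457206\right) = \frac{1457206}{3} \approx 4.8574 \cdot 10^{5}$)
$x{\left(o \right)} = - 11 o$ ($x{\left(o \right)} = o \left(-12\right) + o = - 12 o + o = - 11 o$)
$H = \frac{65973274615}{433397836902}$ ($H = \frac{543479}{-297417} + \frac{961539}{\frac{1457206}{3}} = 543479 \left(- \frac{1}{297417}\right) + 961539 \cdot \frac{3}{1457206} = - \frac{543479}{297417} + \frac{2884617}{1457206} = \frac{65973274615}{433397836902} \approx 0.15222$)
$\left(T{\left(-1578 \right)} + x{\left(\left(-1\right) \left(-907\right) \right)}\right) + H = \left(735 - 11 \left(\left(-1\right) \left(-907\right)\right)\right) + \frac{65973274615}{433397836902} = \left(735 - 9977\right) + \frac{65973274615}{433397836902} = -9242 + \frac{65973274615}{433397836902} = - \frac{4005396835373669}{433397836902}$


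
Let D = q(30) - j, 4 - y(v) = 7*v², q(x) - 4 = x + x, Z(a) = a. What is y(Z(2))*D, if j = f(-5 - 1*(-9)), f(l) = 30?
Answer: -816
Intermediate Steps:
q(x) = 4 + 2*x (q(x) = 4 + (x + x) = 4 + 2*x)
y(v) = 4 - 7*v²
j = 30
D = 34 (D = (4 + 2*30) - 1*30 = (4 + 60) - 30 = 64 - 30 = 34)
y(Z(2))*D = (4 - 7*2²)*34 = (4 - 7*4)*34 = (4 - 28)*34 = -24*34 = -816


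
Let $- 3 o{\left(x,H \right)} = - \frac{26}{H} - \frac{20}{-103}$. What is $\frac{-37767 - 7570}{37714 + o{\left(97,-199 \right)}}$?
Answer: $- \frac{2787817467}{2319064916} \approx -1.2021$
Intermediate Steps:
$o{\left(x,H \right)} = - \frac{20}{309} + \frac{26}{3 H}$ ($o{\left(x,H \right)} = - \frac{- \frac{26}{H} - \frac{20}{-103}}{3} = - \frac{- \frac{26}{H} - - \frac{20}{103}}{3} = - \frac{- \frac{26}{H} + \frac{20}{103}}{3} = - \frac{\frac{20}{103} - \frac{26}{H}}{3} = - \frac{20}{309} + \frac{26}{3 H}$)
$\frac{-37767 - 7570}{37714 + o{\left(97,-199 \right)}} = \frac{-37767 - 7570}{37714 + \frac{2 \left(1339 - -1990\right)}{309 \left(-199\right)}} = - \frac{45337}{37714 + \frac{2}{309} \left(- \frac{1}{199}\right) \left(1339 + 1990\right)} = - \frac{45337}{37714 + \frac{2}{309} \left(- \frac{1}{199}\right) 3329} = - \frac{45337}{37714 - \frac{6658}{61491}} = - \frac{45337}{\frac{2319064916}{61491}} = \left(-45337\right) \frac{61491}{2319064916} = - \frac{2787817467}{2319064916}$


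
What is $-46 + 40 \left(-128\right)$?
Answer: $-5166$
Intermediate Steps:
$-46 + 40 \left(-128\right) = -46 - 5120 = -5166$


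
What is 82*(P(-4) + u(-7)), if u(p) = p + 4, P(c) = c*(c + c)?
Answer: 2378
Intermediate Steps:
P(c) = 2*c**2 (P(c) = c*(2*c) = 2*c**2)
u(p) = 4 + p
82*(P(-4) + u(-7)) = 82*(2*(-4)**2 + (4 - 7)) = 82*(2*16 - 3) = 82*(32 - 3) = 82*29 = 2378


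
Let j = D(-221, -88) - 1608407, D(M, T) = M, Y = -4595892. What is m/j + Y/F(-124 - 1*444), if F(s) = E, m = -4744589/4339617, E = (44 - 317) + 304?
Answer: -32083138063803742333/216405711879756 ≈ -1.4825e+5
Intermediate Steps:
E = 31 (E = -273 + 304 = 31)
m = -4744589/4339617 (m = -4744589*1/4339617 = -4744589/4339617 ≈ -1.0933)
F(s) = 31
j = -1608628 (j = -221 - 1608407 = -1608628)
m/j + Y/F(-124 - 1*444) = -4744589/4339617/(-1608628) - 4595892/31 = -4744589/4339617*(-1/1608628) - 4595892*1/31 = 4744589/6980829415476 - 4595892/31 = -32083138063803742333/216405711879756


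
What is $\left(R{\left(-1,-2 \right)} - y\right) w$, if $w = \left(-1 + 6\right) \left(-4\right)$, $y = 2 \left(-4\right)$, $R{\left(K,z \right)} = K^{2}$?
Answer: $-180$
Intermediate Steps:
$y = -8$
$w = -20$ ($w = 5 \left(-4\right) = -20$)
$\left(R{\left(-1,-2 \right)} - y\right) w = \left(\left(-1\right)^{2} - -8\right) \left(-20\right) = \left(1 + 8\right) \left(-20\right) = 9 \left(-20\right) = -180$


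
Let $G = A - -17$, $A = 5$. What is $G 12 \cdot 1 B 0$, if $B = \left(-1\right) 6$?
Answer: $0$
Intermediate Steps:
$B = -6$
$G = 22$ ($G = 5 - -17 = 5 + 17 = 22$)
$G 12 \cdot 1 B 0 = 22 \cdot 12 \cdot 1 \left(-6\right) 0 = 264 \left(\left(-6\right) 0\right) = 264 \cdot 0 = 0$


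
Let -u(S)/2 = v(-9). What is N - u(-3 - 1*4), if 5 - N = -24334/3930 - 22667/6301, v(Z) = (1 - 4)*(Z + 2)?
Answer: 703133777/12381465 ≈ 56.789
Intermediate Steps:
v(Z) = -6 - 3*Z (v(Z) = -3*(2 + Z) = -6 - 3*Z)
u(S) = -42 (u(S) = -2*(-6 - 3*(-9)) = -2*(-6 + 27) = -2*21 = -42)
N = 183112247/12381465 (N = 5 - (-24334/3930 - 22667/6301) = 5 - (-24334*1/3930 - 22667*1/6301) = 5 - (-12167/1965 - 22667/6301) = 5 - 1*(-121204922/12381465) = 5 + 121204922/12381465 = 183112247/12381465 ≈ 14.789)
N - u(-3 - 1*4) = 183112247/12381465 - 1*(-42) = 183112247/12381465 + 42 = 703133777/12381465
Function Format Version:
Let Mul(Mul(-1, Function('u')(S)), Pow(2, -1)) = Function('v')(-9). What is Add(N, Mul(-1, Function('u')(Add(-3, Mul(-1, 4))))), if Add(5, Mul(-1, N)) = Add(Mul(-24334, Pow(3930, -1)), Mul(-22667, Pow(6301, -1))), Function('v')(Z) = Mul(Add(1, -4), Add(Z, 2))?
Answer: Rational(703133777, 12381465) ≈ 56.789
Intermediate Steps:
Function('v')(Z) = Add(-6, Mul(-3, Z)) (Function('v')(Z) = Mul(-3, Add(2, Z)) = Add(-6, Mul(-3, Z)))
Function('u')(S) = -42 (Function('u')(S) = Mul(-2, Add(-6, Mul(-3, -9))) = Mul(-2, Add(-6, 27)) = Mul(-2, 21) = -42)
N = Rational(183112247, 12381465) (N = Add(5, Mul(-1, Add(Mul(-24334, Pow(3930, -1)), Mul(-22667, Pow(6301, -1))))) = Add(5, Mul(-1, Add(Mul(-24334, Rational(1, 3930)), Mul(-22667, Rational(1, 6301))))) = Add(5, Mul(-1, Add(Rational(-12167, 1965), Rational(-22667, 6301)))) = Add(5, Mul(-1, Rational(-121204922, 12381465))) = Add(5, Rational(121204922, 12381465)) = Rational(183112247, 12381465) ≈ 14.789)
Add(N, Mul(-1, Function('u')(Add(-3, Mul(-1, 4))))) = Add(Rational(183112247, 12381465), Mul(-1, -42)) = Add(Rational(183112247, 12381465), 42) = Rational(703133777, 12381465)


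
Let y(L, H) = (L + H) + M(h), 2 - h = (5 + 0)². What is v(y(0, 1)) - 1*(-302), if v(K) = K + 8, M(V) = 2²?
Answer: 315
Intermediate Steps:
h = -23 (h = 2 - (5 + 0)² = 2 - 1*5² = 2 - 1*25 = 2 - 25 = -23)
M(V) = 4
y(L, H) = 4 + H + L (y(L, H) = (L + H) + 4 = (H + L) + 4 = 4 + H + L)
v(K) = 8 + K
v(y(0, 1)) - 1*(-302) = (8 + (4 + 1 + 0)) - 1*(-302) = (8 + 5) + 302 = 13 + 302 = 315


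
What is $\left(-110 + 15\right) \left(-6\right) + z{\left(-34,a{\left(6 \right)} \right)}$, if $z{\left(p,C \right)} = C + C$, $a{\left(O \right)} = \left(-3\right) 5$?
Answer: $540$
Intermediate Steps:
$a{\left(O \right)} = -15$
$z{\left(p,C \right)} = 2 C$
$\left(-110 + 15\right) \left(-6\right) + z{\left(-34,a{\left(6 \right)} \right)} = \left(-110 + 15\right) \left(-6\right) + 2 \left(-15\right) = \left(-95\right) \left(-6\right) - 30 = 570 - 30 = 540$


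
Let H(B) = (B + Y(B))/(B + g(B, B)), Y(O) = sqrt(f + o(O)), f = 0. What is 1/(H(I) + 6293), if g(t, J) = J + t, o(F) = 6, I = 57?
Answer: 30670560/193020057599 - 57*sqrt(6)/386040115198 ≈ 0.00015890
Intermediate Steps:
Y(O) = sqrt(6) (Y(O) = sqrt(0 + 6) = sqrt(6))
H(B) = (B + sqrt(6))/(3*B) (H(B) = (B + sqrt(6))/(B + (B + B)) = (B + sqrt(6))/(B + 2*B) = (B + sqrt(6))/((3*B)) = (B + sqrt(6))*(1/(3*B)) = (B + sqrt(6))/(3*B))
1/(H(I) + 6293) = 1/((1/3)*(57 + sqrt(6))/57 + 6293) = 1/((1/3)*(1/57)*(57 + sqrt(6)) + 6293) = 1/((1/3 + sqrt(6)/171) + 6293) = 1/(18880/3 + sqrt(6)/171)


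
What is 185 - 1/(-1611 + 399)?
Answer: 224221/1212 ≈ 185.00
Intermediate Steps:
185 - 1/(-1611 + 399) = 185 - 1/(-1212) = 185 - 1*(-1/1212) = 185 + 1/1212 = 224221/1212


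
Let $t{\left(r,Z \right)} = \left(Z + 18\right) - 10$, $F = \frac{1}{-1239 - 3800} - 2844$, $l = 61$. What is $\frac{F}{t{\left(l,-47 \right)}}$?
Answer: $\frac{14330917}{196521} \approx 72.923$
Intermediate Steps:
$F = - \frac{14330917}{5039}$ ($F = \frac{1}{-5039} - 2844 = - \frac{1}{5039} - 2844 = - \frac{14330917}{5039} \approx -2844.0$)
$t{\left(r,Z \right)} = 8 + Z$ ($t{\left(r,Z \right)} = \left(18 + Z\right) - 10 = 8 + Z$)
$\frac{F}{t{\left(l,-47 \right)}} = - \frac{14330917}{5039 \left(8 - 47\right)} = - \frac{14330917}{5039 \left(-39\right)} = \left(- \frac{14330917}{5039}\right) \left(- \frac{1}{39}\right) = \frac{14330917}{196521}$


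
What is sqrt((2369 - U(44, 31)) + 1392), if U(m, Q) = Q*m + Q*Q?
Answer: 2*sqrt(359) ≈ 37.895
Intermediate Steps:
U(m, Q) = Q**2 + Q*m (U(m, Q) = Q*m + Q**2 = Q**2 + Q*m)
sqrt((2369 - U(44, 31)) + 1392) = sqrt((2369 - 31*(31 + 44)) + 1392) = sqrt((2369 - 31*75) + 1392) = sqrt((2369 - 1*2325) + 1392) = sqrt((2369 - 2325) + 1392) = sqrt(44 + 1392) = sqrt(1436) = 2*sqrt(359)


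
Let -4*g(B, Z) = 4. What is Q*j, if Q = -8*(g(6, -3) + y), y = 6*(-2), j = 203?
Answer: 21112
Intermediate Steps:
y = -12
g(B, Z) = -1 (g(B, Z) = -¼*4 = -1)
Q = 104 (Q = -8*(-1 - 12) = -8*(-13) = 104)
Q*j = 104*203 = 21112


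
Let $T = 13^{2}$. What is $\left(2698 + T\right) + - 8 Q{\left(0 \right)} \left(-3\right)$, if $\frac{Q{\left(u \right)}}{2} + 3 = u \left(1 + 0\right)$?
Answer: $2723$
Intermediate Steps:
$T = 169$
$Q{\left(u \right)} = -6 + 2 u$ ($Q{\left(u \right)} = -6 + 2 u \left(1 + 0\right) = -6 + 2 u 1 = -6 + 2 u$)
$\left(2698 + T\right) + - 8 Q{\left(0 \right)} \left(-3\right) = \left(2698 + 169\right) + - 8 \left(-6 + 2 \cdot 0\right) \left(-3\right) = 2867 + - 8 \left(-6 + 0\right) \left(-3\right) = 2867 + \left(-8\right) \left(-6\right) \left(-3\right) = 2867 + 48 \left(-3\right) = 2867 - 144 = 2723$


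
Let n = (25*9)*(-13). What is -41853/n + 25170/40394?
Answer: 294038722/19692075 ≈ 14.932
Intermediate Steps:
n = -2925 (n = 225*(-13) = -2925)
-41853/n + 25170/40394 = -41853/(-2925) + 25170/40394 = -41853*(-1/2925) + 25170*(1/40394) = 13951/975 + 12585/20197 = 294038722/19692075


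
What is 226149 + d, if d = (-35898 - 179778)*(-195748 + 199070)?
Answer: -716249523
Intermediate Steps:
d = -716475672 (d = -215676*3322 = -716475672)
226149 + d = 226149 - 716475672 = -716249523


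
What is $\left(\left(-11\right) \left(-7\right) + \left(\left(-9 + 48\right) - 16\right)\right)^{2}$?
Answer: $10000$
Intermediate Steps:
$\left(\left(-11\right) \left(-7\right) + \left(\left(-9 + 48\right) - 16\right)\right)^{2} = \left(77 + \left(39 - 16\right)\right)^{2} = \left(77 + 23\right)^{2} = 100^{2} = 10000$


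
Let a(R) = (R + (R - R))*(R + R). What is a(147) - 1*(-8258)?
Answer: 51476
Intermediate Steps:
a(R) = 2*R**2 (a(R) = (R + 0)*(2*R) = R*(2*R) = 2*R**2)
a(147) - 1*(-8258) = 2*147**2 - 1*(-8258) = 2*21609 + 8258 = 43218 + 8258 = 51476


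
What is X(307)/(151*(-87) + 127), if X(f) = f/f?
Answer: -1/13010 ≈ -7.6864e-5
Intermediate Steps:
X(f) = 1
X(307)/(151*(-87) + 127) = 1/(151*(-87) + 127) = 1/(-13137 + 127) = 1/(-13010) = 1*(-1/13010) = -1/13010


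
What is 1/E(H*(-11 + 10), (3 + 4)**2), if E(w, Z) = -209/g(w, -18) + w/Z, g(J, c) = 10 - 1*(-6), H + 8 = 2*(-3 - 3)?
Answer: -784/9921 ≈ -0.079024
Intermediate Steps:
H = -20 (H = -8 + 2*(-3 - 3) = -8 + 2*(-6) = -8 - 12 = -20)
g(J, c) = 16 (g(J, c) = 10 + 6 = 16)
E(w, Z) = -209/16 + w/Z
1/E(H*(-11 + 10), (3 + 4)**2) = 1/(-209/16 + (-20*(-11 + 10))/((3 + 4)**2)) = 1/(-209/16 + (-20*(-1))/(7**2)) = 1/(-209/16 + 20/49) = 1/(-9921/784) = -784/9921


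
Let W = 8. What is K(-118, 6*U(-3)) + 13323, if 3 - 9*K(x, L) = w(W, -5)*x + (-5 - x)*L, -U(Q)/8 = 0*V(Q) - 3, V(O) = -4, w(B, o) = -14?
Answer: 101986/9 ≈ 11332.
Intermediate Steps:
U(Q) = 24 (U(Q) = -8*(0*(-4) - 3) = -8*(0 - 3) = -8*(-3) = 24)
K(x, L) = ⅓ + 14*x/9 - L*(-5 - x)/9 (K(x, L) = ⅓ - (-14*x + (-5 - x)*L)/9 = ⅓ - (-14*x + L*(-5 - x))/9 = ⅓ + (14*x/9 - L*(-5 - x)/9) = ⅓ + 14*x/9 - L*(-5 - x)/9)
K(-118, 6*U(-3)) + 13323 = (⅓ + 5*(6*24)/9 + (14/9)*(-118) + (⅑)*(6*24)*(-118)) + 13323 = (⅓ + (5/9)*144 - 1652/9 + (⅑)*144*(-118)) + 13323 = (⅓ + 80 - 1652/9 - 1888) + 13323 = -17921/9 + 13323 = 101986/9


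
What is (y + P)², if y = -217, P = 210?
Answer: 49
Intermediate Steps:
(y + P)² = (-217 + 210)² = (-7)² = 49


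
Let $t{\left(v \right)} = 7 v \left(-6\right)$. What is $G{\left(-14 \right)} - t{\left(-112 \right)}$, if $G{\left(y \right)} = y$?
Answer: $-4718$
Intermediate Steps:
$t{\left(v \right)} = - 42 v$
$G{\left(-14 \right)} - t{\left(-112 \right)} = -14 - \left(-42\right) \left(-112\right) = -14 - 4704 = -4718$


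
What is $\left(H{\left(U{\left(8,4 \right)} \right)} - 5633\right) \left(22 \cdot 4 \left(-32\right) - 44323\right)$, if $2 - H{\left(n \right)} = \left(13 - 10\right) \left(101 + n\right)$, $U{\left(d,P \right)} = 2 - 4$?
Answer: $279439992$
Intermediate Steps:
$U{\left(d,P \right)} = -2$
$H{\left(n \right)} = -301 - 3 n$ ($H{\left(n \right)} = 2 - \left(13 - 10\right) \left(101 + n\right) = 2 - 3 \left(101 + n\right) = 2 - \left(303 + 3 n\right) = -301 - 3 n$)
$\left(H{\left(U{\left(8,4 \right)} \right)} - 5633\right) \left(22 \cdot 4 \left(-32\right) - 44323\right) = \left(\left(-301 - -6\right) - 5633\right) \left(22 \cdot 4 \left(-32\right) - 44323\right) = \left(\left(-301 + 6\right) - 5633\right) \left(88 \left(-32\right) - 44323\right) = \left(-295 - 5633\right) \left(-2816 - 44323\right) = \left(-5928\right) \left(-47139\right) = 279439992$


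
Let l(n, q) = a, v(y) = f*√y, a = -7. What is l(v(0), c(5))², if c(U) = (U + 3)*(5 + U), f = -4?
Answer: 49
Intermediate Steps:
c(U) = (3 + U)*(5 + U)
v(y) = -4*√y
l(n, q) = -7
l(v(0), c(5))² = (-7)² = 49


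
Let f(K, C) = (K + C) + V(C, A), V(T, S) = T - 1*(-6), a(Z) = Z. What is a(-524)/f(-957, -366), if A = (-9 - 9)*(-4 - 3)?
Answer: 524/1683 ≈ 0.31135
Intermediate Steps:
A = 126 (A = -18*(-7) = 126)
V(T, S) = 6 + T (V(T, S) = T + 6 = 6 + T)
f(K, C) = 6 + K + 2*C (f(K, C) = (K + C) + (6 + C) = (C + K) + (6 + C) = 6 + K + 2*C)
a(-524)/f(-957, -366) = -524/(6 - 957 + 2*(-366)) = -524/(6 - 957 - 732) = -524/(-1683) = -524*(-1/1683) = 524/1683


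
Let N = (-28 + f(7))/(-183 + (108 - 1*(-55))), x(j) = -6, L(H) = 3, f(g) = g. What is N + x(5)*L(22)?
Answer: -339/20 ≈ -16.950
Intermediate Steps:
N = 21/20 (N = (-28 + 7)/(-183 + (108 - 1*(-55))) = -21/(-183 + (108 + 55)) = -21/(-183 + 163) = -21/(-20) = -21*(-1/20) = 21/20 ≈ 1.0500)
N + x(5)*L(22) = 21/20 - 6*3 = 21/20 - 18 = -339/20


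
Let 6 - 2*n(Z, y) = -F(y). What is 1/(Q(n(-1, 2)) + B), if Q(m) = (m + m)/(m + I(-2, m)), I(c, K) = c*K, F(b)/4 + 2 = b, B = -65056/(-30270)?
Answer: 15135/2258 ≈ 6.7028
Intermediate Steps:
B = 32528/15135 (B = -65056*(-1/30270) = 32528/15135 ≈ 2.1492)
F(b) = -8 + 4*b
I(c, K) = K*c
n(Z, y) = -1 + 2*y (n(Z, y) = 3 - (-1)*(-8 + 4*y)/2 = 3 - (8 - 4*y)/2 = 3 + (-4 + 2*y) = -1 + 2*y)
Q(m) = -2 (Q(m) = (m + m)/(m + m*(-2)) = (2*m)/(m - 2*m) = (2*m)/((-m)) = (2*m)*(-1/m) = -2)
1/(Q(n(-1, 2)) + B) = 1/(-2 + 32528/15135) = 1/(2258/15135) = 15135/2258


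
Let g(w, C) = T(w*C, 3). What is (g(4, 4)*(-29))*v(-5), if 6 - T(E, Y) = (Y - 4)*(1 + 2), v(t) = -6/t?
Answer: -1566/5 ≈ -313.20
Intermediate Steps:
T(E, Y) = 18 - 3*Y (T(E, Y) = 6 - (Y - 4)*(1 + 2) = 6 - (-4 + Y)*3 = 6 - (-12 + 3*Y) = 6 + (12 - 3*Y) = 18 - 3*Y)
g(w, C) = 9 (g(w, C) = 18 - 3*3 = 18 - 9 = 9)
(g(4, 4)*(-29))*v(-5) = (9*(-29))*(-6/(-5)) = -(-1566)*(-1)/5 = -261*6/5 = -1566/5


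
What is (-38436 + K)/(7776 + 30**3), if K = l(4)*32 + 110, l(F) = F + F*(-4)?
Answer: -2765/2484 ≈ -1.1131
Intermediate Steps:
l(F) = -3*F (l(F) = F - 4*F = -3*F)
K = -274 (K = -3*4*32 + 110 = -12*32 + 110 = -384 + 110 = -274)
(-38436 + K)/(7776 + 30**3) = (-38436 - 274)/(7776 + 30**3) = -38710/(7776 + 27000) = -38710/34776 = -38710*1/34776 = -2765/2484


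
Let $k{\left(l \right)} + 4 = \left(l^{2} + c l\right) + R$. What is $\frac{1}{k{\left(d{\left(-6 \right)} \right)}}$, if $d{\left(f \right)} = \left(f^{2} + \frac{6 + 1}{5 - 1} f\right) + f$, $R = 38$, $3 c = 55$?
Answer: $\frac{4}{3087} \approx 0.0012958$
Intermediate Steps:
$c = \frac{55}{3}$ ($c = \frac{1}{3} \cdot 55 = \frac{55}{3} \approx 18.333$)
$d{\left(f \right)} = f^{2} + \frac{11 f}{4}$ ($d{\left(f \right)} = \left(f^{2} + \frac{7}{4} f\right) + f = \left(f^{2} + 7 \cdot \frac{1}{4} f\right) + f = \left(f^{2} + \frac{7 f}{4}\right) + f = f^{2} + \frac{11 f}{4}$)
$k{\left(l \right)} = 34 + l^{2} + \frac{55 l}{3}$ ($k{\left(l \right)} = -4 + \left(\left(l^{2} + \frac{55 l}{3}\right) + 38\right) = -4 + \left(38 + l^{2} + \frac{55 l}{3}\right) = 34 + l^{2} + \frac{55 l}{3}$)
$\frac{1}{k{\left(d{\left(-6 \right)} \right)}} = \frac{1}{34 + \left(\frac{1}{4} \left(-6\right) \left(11 + 4 \left(-6\right)\right)\right)^{2} + \frac{55 \cdot \frac{1}{4} \left(-6\right) \left(11 + 4 \left(-6\right)\right)}{3}} = \frac{1}{34 + \left(\frac{1}{4} \left(-6\right) \left(11 - 24\right)\right)^{2} + \frac{55 \cdot \frac{1}{4} \left(-6\right) \left(11 - 24\right)}{3}} = \frac{1}{34 + \left(\frac{1}{4} \left(-6\right) \left(-13\right)\right)^{2} + \frac{55 \cdot \frac{1}{4} \left(-6\right) \left(-13\right)}{3}} = \frac{1}{34 + \left(\frac{39}{2}\right)^{2} + \frac{55}{3} \cdot \frac{39}{2}} = \frac{1}{34 + \frac{1521}{4} + \frac{715}{2}} = \frac{1}{\frac{3087}{4}} = \frac{4}{3087}$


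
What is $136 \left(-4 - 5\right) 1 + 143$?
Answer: $-1081$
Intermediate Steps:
$136 \left(-4 - 5\right) 1 + 143 = 136 \left(\left(-9\right) 1\right) + 143 = 136 \left(-9\right) + 143 = -1224 + 143 = -1081$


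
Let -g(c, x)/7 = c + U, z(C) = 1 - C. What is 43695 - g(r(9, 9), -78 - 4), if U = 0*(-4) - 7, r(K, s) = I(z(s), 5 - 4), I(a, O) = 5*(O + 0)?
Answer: 43681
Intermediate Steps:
I(a, O) = 5*O
r(K, s) = 5 (r(K, s) = 5*(5 - 4) = 5*1 = 5)
U = -7 (U = 0 - 7 = -7)
g(c, x) = 49 - 7*c (g(c, x) = -7*(c - 7) = -7*(-7 + c) = 49 - 7*c)
43695 - g(r(9, 9), -78 - 4) = 43695 - (49 - 7*5) = 43695 - (49 - 35) = 43695 - 1*14 = 43695 - 14 = 43681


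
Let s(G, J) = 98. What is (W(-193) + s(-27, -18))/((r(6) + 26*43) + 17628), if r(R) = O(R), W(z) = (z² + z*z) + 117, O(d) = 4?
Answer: 74713/18750 ≈ 3.9847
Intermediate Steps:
W(z) = 117 + 2*z² (W(z) = (z² + z²) + 117 = 2*z² + 117 = 117 + 2*z²)
r(R) = 4
(W(-193) + s(-27, -18))/((r(6) + 26*43) + 17628) = ((117 + 2*(-193)²) + 98)/((4 + 26*43) + 17628) = ((117 + 2*37249) + 98)/((4 + 1118) + 17628) = ((117 + 74498) + 98)/(1122 + 17628) = (74615 + 98)/18750 = 74713*(1/18750) = 74713/18750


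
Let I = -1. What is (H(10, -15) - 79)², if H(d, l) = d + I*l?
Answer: 2916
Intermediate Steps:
H(d, l) = d - l
(H(10, -15) - 79)² = ((10 - 1*(-15)) - 79)² = ((10 + 15) - 79)² = (25 - 79)² = (-54)² = 2916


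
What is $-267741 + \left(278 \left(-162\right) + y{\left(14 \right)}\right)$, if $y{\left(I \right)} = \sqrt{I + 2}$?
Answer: $-312773$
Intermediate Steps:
$y{\left(I \right)} = \sqrt{2 + I}$
$-267741 + \left(278 \left(-162\right) + y{\left(14 \right)}\right) = -267741 + \left(278 \left(-162\right) + \sqrt{2 + 14}\right) = -267741 - \left(45036 - \sqrt{16}\right) = -267741 + \left(-45036 + 4\right) = -267741 - 45032 = -312773$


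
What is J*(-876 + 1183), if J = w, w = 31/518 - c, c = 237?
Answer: -37679645/518 ≈ -72741.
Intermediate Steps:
w = -122735/518 (w = 31/518 - 1*237 = 31*(1/518) - 237 = 31/518 - 237 = -122735/518 ≈ -236.94)
J = -122735/518 ≈ -236.94
J*(-876 + 1183) = -122735*(-876 + 1183)/518 = -122735/518*307 = -37679645/518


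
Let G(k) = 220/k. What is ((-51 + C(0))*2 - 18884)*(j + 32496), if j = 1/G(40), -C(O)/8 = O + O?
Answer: -616972508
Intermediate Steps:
C(O) = -16*O (C(O) = -8*(O + O) = -16*O)
j = 2/11 (j = 1/(220/40) = 1/(220*(1/40)) = 1/(11/2) = 2/11 ≈ 0.18182)
((-51 + C(0))*2 - 18884)*(j + 32496) = ((-51 - 16*0)*2 - 18884)*(2/11 + 32496) = ((-51 + 0)*2 - 18884)*(357458/11) = (-51*2 - 18884)*(357458/11) = (-102 - 18884)*(357458/11) = -18986*357458/11 = -616972508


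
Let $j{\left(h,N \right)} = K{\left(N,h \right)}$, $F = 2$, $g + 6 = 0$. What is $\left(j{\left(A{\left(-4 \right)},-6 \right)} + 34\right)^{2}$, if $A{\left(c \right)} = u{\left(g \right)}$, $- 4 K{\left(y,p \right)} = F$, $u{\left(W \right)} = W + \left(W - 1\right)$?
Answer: $\frac{4489}{4} \approx 1122.3$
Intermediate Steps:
$g = -6$ ($g = -6 + 0 = -6$)
$u{\left(W \right)} = -1 + 2 W$ ($u{\left(W \right)} = W + \left(W - 1\right) = W + \left(-1 + W\right) = -1 + 2 W$)
$K{\left(y,p \right)} = - \frac{1}{2}$ ($K{\left(y,p \right)} = \left(- \frac{1}{4}\right) 2 = - \frac{1}{2}$)
$A{\left(c \right)} = -13$ ($A{\left(c \right)} = -1 + 2 \left(-6\right) = -1 - 12 = -13$)
$j{\left(h,N \right)} = - \frac{1}{2}$
$\left(j{\left(A{\left(-4 \right)},-6 \right)} + 34\right)^{2} = \left(- \frac{1}{2} + 34\right)^{2} = \left(\frac{67}{2}\right)^{2} = \frac{4489}{4}$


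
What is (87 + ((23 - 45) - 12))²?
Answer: 2809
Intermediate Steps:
(87 + ((23 - 45) - 12))² = (87 + (-22 - 12))² = (87 - 34)² = 53² = 2809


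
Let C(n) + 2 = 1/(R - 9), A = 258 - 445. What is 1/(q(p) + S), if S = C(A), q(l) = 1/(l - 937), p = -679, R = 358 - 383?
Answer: -27472/55769 ≈ -0.49260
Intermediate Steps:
R = -25
A = -187
q(l) = 1/(-937 + l)
C(n) = -69/34 (C(n) = -2 + 1/(-25 - 9) = -2 + 1/(-34) = -2 - 1/34 = -69/34)
S = -69/34 ≈ -2.0294
1/(q(p) + S) = 1/(1/(-937 - 679) - 69/34) = 1/(1/(-1616) - 69/34) = 1/(-1/1616 - 69/34) = 1/(-55769/27472) = -27472/55769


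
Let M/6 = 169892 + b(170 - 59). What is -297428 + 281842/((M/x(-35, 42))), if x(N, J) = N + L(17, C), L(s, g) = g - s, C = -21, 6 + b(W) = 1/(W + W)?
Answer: -11218166964846/37714693 ≈ -2.9745e+5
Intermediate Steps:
b(W) = -6 + 1/(2*W) (b(W) = -6 + 1/(W + W) = -6 + 1/(2*W))
M = 37714693/37 (M = 6*(169892 + (-6 + 1/(2*(170 - 59)))) = 6*(169892 + (-6 + (1/2)/111)) = 6*(169892 + (-6 + (1/2)*(1/111))) = 6*(169892 + (-6 + 1/222)) = 6*(169892 - 1331/222) = 6*(37714693/222) = 37714693/37 ≈ 1.0193e+6)
x(N, J) = -38 + N (x(N, J) = N + (-21 - 1*17) = N + (-21 - 17) = N - 38 = -38 + N)
-297428 + 281842/((M/x(-35, 42))) = -297428 + 281842/((37714693/(37*(-38 - 35)))) = -297428 + 281842/(((37714693/37)/(-73))) = -297428 + 281842/(((37714693/37)*(-1/73))) = -297428 + 281842/(-37714693/2701) = -297428 + 281842*(-2701/37714693) = -297428 - 761255242/37714693 = -11218166964846/37714693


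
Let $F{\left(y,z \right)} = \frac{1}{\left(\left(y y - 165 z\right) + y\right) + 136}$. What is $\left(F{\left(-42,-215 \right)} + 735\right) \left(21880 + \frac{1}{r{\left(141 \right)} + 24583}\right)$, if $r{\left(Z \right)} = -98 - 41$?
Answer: $\frac{3668933561142019}{228141963} \approx 1.6082 \cdot 10^{7}$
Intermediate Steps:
$r{\left(Z \right)} = -139$ ($r{\left(Z \right)} = -98 - 41 = -139$)
$F{\left(y,z \right)} = \frac{1}{136 + y + y^{2} - 165 z}$ ($F{\left(y,z \right)} = \frac{1}{\left(\left(y^{2} - 165 z\right) + y\right) + 136} = \frac{1}{\left(y + y^{2} - 165 z\right) + 136} = \frac{1}{136 + y + y^{2} - 165 z}$)
$\left(F{\left(-42,-215 \right)} + 735\right) \left(21880 + \frac{1}{r{\left(141 \right)} + 24583}\right) = \left(\frac{1}{136 - 42 + \left(-42\right)^{2} - -35475} + 735\right) \left(21880 + \frac{1}{-139 + 24583}\right) = \left(\frac{1}{136 - 42 + 1764 + 35475} + 735\right) \left(21880 + \frac{1}{24444}\right) = \left(\frac{1}{37333} + 735\right) \left(21880 + \frac{1}{24444}\right) = \left(\frac{1}{37333} + 735\right) \frac{534834721}{24444} = \frac{27439756}{37333} \cdot \frac{534834721}{24444} = \frac{3668933561142019}{228141963}$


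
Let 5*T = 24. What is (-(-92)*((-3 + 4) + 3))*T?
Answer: 8832/5 ≈ 1766.4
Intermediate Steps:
T = 24/5 (T = (1/5)*24 = 24/5 ≈ 4.8000)
(-(-92)*((-3 + 4) + 3))*T = -(-92)*((-3 + 4) + 3)*(24/5) = -(-92)*(1 + 3)*(24/5) = -(-92)*4*(24/5) = -23*(-16)*(24/5) = 368*(24/5) = 8832/5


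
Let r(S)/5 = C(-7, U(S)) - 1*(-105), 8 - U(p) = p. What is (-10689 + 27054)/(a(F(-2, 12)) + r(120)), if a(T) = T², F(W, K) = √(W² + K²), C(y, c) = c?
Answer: 16365/113 ≈ 144.82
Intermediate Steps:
U(p) = 8 - p
F(W, K) = √(K² + W²)
r(S) = 565 - 5*S (r(S) = 5*((8 - S) - 1*(-105)) = 5*((8 - S) + 105) = 5*(113 - S) = 565 - 5*S)
(-10689 + 27054)/(a(F(-2, 12)) + r(120)) = (-10689 + 27054)/((√(12² + (-2)²))² + (565 - 5*120)) = 16365/((√(144 + 4))² + (565 - 600)) = 16365/((√148)² - 35) = 16365/((2*√37)² - 35) = 16365/(148 - 35) = 16365/113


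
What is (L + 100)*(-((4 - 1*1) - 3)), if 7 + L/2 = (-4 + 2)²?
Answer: 0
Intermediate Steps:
L = -6 (L = -14 + 2*(-4 + 2)² = -14 + 2*(-2)² = -14 + 2*4 = -14 + 8 = -6)
(L + 100)*(-((4 - 1*1) - 3)) = (-6 + 100)*(-((4 - 1*1) - 3)) = 94*(-((4 - 1) - 3)) = 94*(-(3 - 3)) = 94*(-1*0) = 94*0 = 0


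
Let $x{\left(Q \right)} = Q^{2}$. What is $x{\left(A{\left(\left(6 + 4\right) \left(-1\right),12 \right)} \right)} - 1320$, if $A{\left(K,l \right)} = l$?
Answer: $-1176$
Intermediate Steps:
$x{\left(A{\left(\left(6 + 4\right) \left(-1\right),12 \right)} \right)} - 1320 = 12^{2} - 1320 = 144 - 1320 = -1176$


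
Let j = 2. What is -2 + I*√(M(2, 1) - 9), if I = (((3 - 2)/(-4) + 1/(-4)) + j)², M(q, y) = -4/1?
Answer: -2 + 9*I*√13/4 ≈ -2.0 + 8.1125*I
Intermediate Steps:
M(q, y) = -4 (M(q, y) = -4*1 = -4)
I = 9/4 (I = (((3 - 2)/(-4) + 1/(-4)) + 2)² = ((1*(-¼) + 1*(-¼)) + 2)² = ((-¼ - ¼) + 2)² = (-½ + 2)² = (3/2)² = 9/4 ≈ 2.2500)
-2 + I*√(M(2, 1) - 9) = -2 + 9*√(-4 - 9)/4 = -2 + 9*√(-13)/4 = -2 + 9*(I*√13)/4 = -2 + 9*I*√13/4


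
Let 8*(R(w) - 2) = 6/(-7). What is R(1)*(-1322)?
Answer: -35033/14 ≈ -2502.4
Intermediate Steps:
R(w) = 53/28 (R(w) = 2 + (6/(-7))/8 = 2 + (6*(-⅐))/8 = 2 + (⅛)*(-6/7) = 2 - 3/28 = 53/28)
R(1)*(-1322) = (53/28)*(-1322) = -35033/14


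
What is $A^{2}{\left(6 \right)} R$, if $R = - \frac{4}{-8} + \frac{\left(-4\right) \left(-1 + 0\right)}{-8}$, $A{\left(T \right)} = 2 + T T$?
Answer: $0$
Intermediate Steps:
$A{\left(T \right)} = 2 + T^{2}$
$R = 0$ ($R = \left(-4\right) \left(- \frac{1}{8}\right) + \left(-4\right) \left(-1\right) \left(- \frac{1}{8}\right) = \frac{1}{2} + 4 \left(- \frac{1}{8}\right) = \frac{1}{2} - \frac{1}{2} = 0$)
$A^{2}{\left(6 \right)} R = \left(2 + 6^{2}\right)^{2} \cdot 0 = \left(2 + 36\right)^{2} \cdot 0 = 38^{2} \cdot 0 = 1444 \cdot 0 = 0$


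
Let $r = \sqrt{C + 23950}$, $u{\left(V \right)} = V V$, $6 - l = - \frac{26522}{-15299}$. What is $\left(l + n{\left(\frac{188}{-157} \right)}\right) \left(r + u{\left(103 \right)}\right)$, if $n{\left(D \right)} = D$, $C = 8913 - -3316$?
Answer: $\frac{78204158628}{2401943} + \frac{81086412 \sqrt{299}}{2401943} \approx 33142.0$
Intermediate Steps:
$C = 12229$ ($C = 8913 + 3316 = 12229$)
$l = \frac{65272}{15299}$ ($l = 6 - - \frac{26522}{-15299} = 6 - \left(-26522\right) \left(- \frac{1}{15299}\right) = 6 - \frac{26522}{15299} = \frac{65272}{15299} \approx 4.2664$)
$u{\left(V \right)} = V^{2}$
$r = 11 \sqrt{299}$ ($r = \sqrt{12229 + 23950} = \sqrt{36179} = 11 \sqrt{299} \approx 190.21$)
$\left(l + n{\left(\frac{188}{-157} \right)}\right) \left(r + u{\left(103 \right)}\right) = \left(\frac{65272}{15299} + \frac{188}{-157}\right) \left(11 \sqrt{299} + 103^{2}\right) = \left(\frac{65272}{15299} + 188 \left(- \frac{1}{157}\right)\right) \left(11 \sqrt{299} + 10609\right) = \left(\frac{65272}{15299} - \frac{188}{157}\right) \left(10609 + 11 \sqrt{299}\right) = \frac{7371492 \left(10609 + 11 \sqrt{299}\right)}{2401943} = \frac{78204158628}{2401943} + \frac{81086412 \sqrt{299}}{2401943}$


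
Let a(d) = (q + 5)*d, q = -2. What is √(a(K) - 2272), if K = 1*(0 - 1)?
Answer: 5*I*√91 ≈ 47.697*I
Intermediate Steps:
K = -1 (K = 1*(-1) = -1)
a(d) = 3*d (a(d) = (-2 + 5)*d = 3*d)
√(a(K) - 2272) = √(3*(-1) - 2272) = √(-3 - 2272) = √(-2275) = 5*I*√91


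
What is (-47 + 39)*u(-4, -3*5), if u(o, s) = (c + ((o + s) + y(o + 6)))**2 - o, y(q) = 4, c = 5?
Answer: -832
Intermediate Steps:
u(o, s) = (9 + o + s)**2 - o (u(o, s) = (5 + ((o + s) + 4))**2 - o = (5 + (4 + o + s))**2 - o = (9 + o + s)**2 - o)
(-47 + 39)*u(-4, -3*5) = (-47 + 39)*((9 - 4 - 3*5)**2 - 1*(-4)) = -8*((9 - 4 - 15)**2 + 4) = -8*((-10)**2 + 4) = -8*(100 + 4) = -8*104 = -832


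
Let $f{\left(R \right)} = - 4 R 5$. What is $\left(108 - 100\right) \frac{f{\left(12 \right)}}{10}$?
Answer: $-192$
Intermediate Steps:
$f{\left(R \right)} = - 20 R$
$\left(108 - 100\right) \frac{f{\left(12 \right)}}{10} = \left(108 - 100\right) \frac{\left(-20\right) 12}{10} = 8 \left(\left(-240\right) \frac{1}{10}\right) = 8 \left(-24\right) = -192$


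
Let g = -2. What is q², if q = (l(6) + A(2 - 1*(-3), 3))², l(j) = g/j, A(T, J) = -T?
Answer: 65536/81 ≈ 809.09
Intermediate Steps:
l(j) = -2/j
q = 256/9 (q = (-2/6 - (2 - 1*(-3)))² = (-2*⅙ - (2 + 3))² = (-⅓ - 1*5)² = (-⅓ - 5)² = (-16/3)² = 256/9 ≈ 28.444)
q² = (256/9)² = 65536/81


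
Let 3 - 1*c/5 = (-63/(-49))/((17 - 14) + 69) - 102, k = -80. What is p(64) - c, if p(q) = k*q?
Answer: -316115/56 ≈ -5644.9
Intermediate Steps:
p(q) = -80*q
c = 29395/56 (c = 15 - 5*((-63/(-49))/((17 - 14) + 69) - 102) = 15 - 5*((-63*(-1/49))/(3 + 69) - 102) = 15 - 5*((9/7)/72 - 102) = 15 - 5*((9/7)*(1/72) - 102) = 15 - 5*(1/56 - 102) = 15 - 5*(-5711/56) = 15 + 28555/56 = 29395/56 ≈ 524.91)
p(64) - c = -80*64 - 1*29395/56 = -5120 - 29395/56 = -316115/56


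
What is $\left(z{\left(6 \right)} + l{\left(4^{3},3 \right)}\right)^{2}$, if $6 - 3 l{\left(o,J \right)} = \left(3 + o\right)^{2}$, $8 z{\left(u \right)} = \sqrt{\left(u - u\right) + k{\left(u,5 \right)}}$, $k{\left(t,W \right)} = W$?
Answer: $\frac{1286226541}{576} - \frac{4483 \sqrt{5}}{12} \approx 2.2322 \cdot 10^{6}$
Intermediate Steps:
$z{\left(u \right)} = \frac{\sqrt{5}}{8}$ ($z{\left(u \right)} = \frac{\sqrt{\left(u - u\right) + 5}}{8} = \frac{\sqrt{0 + 5}}{8} = \frac{\sqrt{5}}{8}$)
$l{\left(o,J \right)} = 2 - \frac{\left(3 + o\right)^{2}}{3}$
$\left(z{\left(6 \right)} + l{\left(4^{3},3 \right)}\right)^{2} = \left(\frac{\sqrt{5}}{8} + \left(2 - \frac{\left(3 + 4^{3}\right)^{2}}{3}\right)\right)^{2} = \left(\frac{\sqrt{5}}{8} + \left(2 - \frac{\left(3 + 64\right)^{2}}{3}\right)\right)^{2} = \left(\frac{\sqrt{5}}{8} + \left(2 - \frac{67^{2}}{3}\right)\right)^{2} = \left(\frac{\sqrt{5}}{8} + \left(2 - \frac{4489}{3}\right)\right)^{2} = \left(\frac{\sqrt{5}}{8} - \frac{4483}{3}\right)^{2} = \left(- \frac{4483}{3} + \frac{\sqrt{5}}{8}\right)^{2}$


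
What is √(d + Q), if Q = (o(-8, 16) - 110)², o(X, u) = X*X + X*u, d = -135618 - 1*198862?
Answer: 2*I*√76051 ≈ 551.55*I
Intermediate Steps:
d = -334480 (d = -135618 - 198862 = -334480)
o(X, u) = X² + X*u
Q = 30276 (Q = (-8*(-8 + 16) - 110)² = (-8*8 - 110)² = (-64 - 110)² = (-174)² = 30276)
√(d + Q) = √(-334480 + 30276) = √(-304204) = 2*I*√76051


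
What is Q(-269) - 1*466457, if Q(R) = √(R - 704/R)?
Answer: -466457 + I*√19275733/269 ≈ -4.6646e+5 + 16.321*I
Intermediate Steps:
Q(-269) - 1*466457 = √(-269 - 704/(-269)) - 1*466457 = √(-269 - 704*(-1/269)) - 466457 = √(-269 + 704/269) - 466457 = √(-71657/269) - 466457 = I*√19275733/269 - 466457 = -466457 + I*√19275733/269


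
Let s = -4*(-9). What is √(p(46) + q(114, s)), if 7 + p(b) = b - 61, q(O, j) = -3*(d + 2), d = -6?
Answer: I*√10 ≈ 3.1623*I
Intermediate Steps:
s = 36
q(O, j) = 12 (q(O, j) = -3*(-6 + 2) = -3*(-4) = 12)
p(b) = -68 + b (p(b) = -7 + (b - 61) = -7 + (-61 + b) = -68 + b)
√(p(46) + q(114, s)) = √((-68 + 46) + 12) = √(-22 + 12) = √(-10) = I*√10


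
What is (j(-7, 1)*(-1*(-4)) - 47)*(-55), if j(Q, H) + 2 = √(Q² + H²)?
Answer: 3025 - 1100*√2 ≈ 1469.4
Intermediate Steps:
j(Q, H) = -2 + √(H² + Q²) (j(Q, H) = -2 + √(Q² + H²) = -2 + √(H² + Q²))
(j(-7, 1)*(-1*(-4)) - 47)*(-55) = ((-2 + √(1² + (-7)²))*(-1*(-4)) - 47)*(-55) = ((-2 + √(1 + 49))*4 - 47)*(-55) = ((-2 + √50)*4 - 47)*(-55) = ((-2 + 5*√2)*4 - 47)*(-55) = ((-8 + 20*√2) - 47)*(-55) = (-55 + 20*√2)*(-55) = 3025 - 1100*√2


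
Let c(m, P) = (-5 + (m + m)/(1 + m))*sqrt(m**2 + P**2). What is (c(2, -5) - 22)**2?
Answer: 7865/9 + 484*sqrt(29)/3 ≈ 1742.7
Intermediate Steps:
c(m, P) = sqrt(P**2 + m**2)*(-5 + 2*m/(1 + m)) (c(m, P) = (-5 + (2*m)/(1 + m))*sqrt(P**2 + m**2) = (-5 + 2*m/(1 + m))*sqrt(P**2 + m**2) = sqrt(P**2 + m**2)*(-5 + 2*m/(1 + m)))
(c(2, -5) - 22)**2 = (sqrt((-5)**2 + 2**2)*(-5 - 3*2)/(1 + 2) - 22)**2 = (sqrt(25 + 4)*(-5 - 6)/3 - 22)**2 = ((1/3)*sqrt(29)*(-11) - 22)**2 = (-11*sqrt(29)/3 - 22)**2 = (-22 - 11*sqrt(29)/3)**2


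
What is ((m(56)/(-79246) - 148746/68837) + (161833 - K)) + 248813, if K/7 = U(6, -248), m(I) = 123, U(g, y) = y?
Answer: 2249555479368097/5455056902 ≈ 4.1238e+5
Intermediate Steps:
K = -1736 (K = 7*(-248) = -1736)
((m(56)/(-79246) - 148746/68837) + (161833 - K)) + 248813 = ((123/(-79246) - 148746/68837) + (161833 - 1*(-1736))) + 248813 = ((123*(-1/79246) - 148746*1/68837) + (161833 + 1736)) + 248813 = ((-123/79246 - 148746/68837) + 163569) + 248813 = (-11795992467/5455056902 + 163569) + 248813 = 892266406410771/5455056902 + 248813 = 2249555479368097/5455056902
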